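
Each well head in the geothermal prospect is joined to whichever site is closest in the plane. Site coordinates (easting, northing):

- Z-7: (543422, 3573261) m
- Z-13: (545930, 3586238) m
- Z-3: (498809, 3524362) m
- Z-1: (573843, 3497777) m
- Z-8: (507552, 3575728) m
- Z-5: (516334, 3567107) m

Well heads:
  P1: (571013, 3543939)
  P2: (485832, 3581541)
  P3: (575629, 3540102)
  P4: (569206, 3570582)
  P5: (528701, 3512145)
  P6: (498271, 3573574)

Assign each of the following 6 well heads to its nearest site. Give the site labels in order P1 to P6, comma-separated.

P1 → Z-7 (d²=1621042965.00)
P2 → Z-8 (d²=505549369.00)
P3 → Z-1 (d²=1794595421.00)
P4 → Z-7 (d²=671991697.00)
P5 → Z-3 (d²=1042786753.00)
P6 → Z-8 (d²=90776677.00)

Z-7, Z-8, Z-1, Z-7, Z-3, Z-8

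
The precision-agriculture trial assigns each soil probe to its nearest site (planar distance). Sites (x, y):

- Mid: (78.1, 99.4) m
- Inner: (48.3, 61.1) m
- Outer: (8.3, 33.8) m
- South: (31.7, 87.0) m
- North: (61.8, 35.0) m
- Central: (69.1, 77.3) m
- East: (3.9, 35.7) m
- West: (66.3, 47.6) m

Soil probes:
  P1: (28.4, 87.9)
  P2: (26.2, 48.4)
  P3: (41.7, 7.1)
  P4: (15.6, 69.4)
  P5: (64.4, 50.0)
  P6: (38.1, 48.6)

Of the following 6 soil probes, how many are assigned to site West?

P1 → South
P2 → Outer
P3 → North
P4 → South
P5 → West
P6 → Inner
1 of the 6 goes to West.

1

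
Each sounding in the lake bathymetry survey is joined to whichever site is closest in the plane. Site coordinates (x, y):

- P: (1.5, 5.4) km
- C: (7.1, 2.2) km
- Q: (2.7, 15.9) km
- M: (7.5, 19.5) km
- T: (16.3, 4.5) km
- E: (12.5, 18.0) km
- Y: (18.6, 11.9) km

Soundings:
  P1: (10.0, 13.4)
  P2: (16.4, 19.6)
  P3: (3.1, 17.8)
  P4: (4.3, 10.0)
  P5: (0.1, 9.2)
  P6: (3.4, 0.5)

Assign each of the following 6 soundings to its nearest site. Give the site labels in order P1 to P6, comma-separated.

P1 → E (d²=27.41)
P2 → E (d²=17.77)
P3 → Q (d²=3.77)
P4 → P (d²=29.00)
P5 → P (d²=16.40)
P6 → C (d²=16.58)

E, E, Q, P, P, C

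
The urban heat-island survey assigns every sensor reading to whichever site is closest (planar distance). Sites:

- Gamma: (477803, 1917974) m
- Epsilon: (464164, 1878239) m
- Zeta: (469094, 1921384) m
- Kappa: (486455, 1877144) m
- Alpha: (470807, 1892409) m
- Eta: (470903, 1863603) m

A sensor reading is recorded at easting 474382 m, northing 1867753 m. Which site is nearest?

Eta

Squared distances to each site:
Gamma: 2533852082.000; Epsilon: 214363720.000; Zeta: 2904247105.000; Kappa: 233948210.000; Alpha: 620698961.000; Eta: 29325941.000.
Minimum at Eta.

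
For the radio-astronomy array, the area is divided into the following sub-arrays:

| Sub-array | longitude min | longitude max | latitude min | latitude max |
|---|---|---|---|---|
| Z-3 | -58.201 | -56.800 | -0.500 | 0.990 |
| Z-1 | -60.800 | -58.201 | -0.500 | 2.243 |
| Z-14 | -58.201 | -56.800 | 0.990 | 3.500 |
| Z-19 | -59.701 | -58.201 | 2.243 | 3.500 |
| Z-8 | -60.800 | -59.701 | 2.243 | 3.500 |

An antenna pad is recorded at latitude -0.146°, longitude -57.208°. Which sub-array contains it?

Z-3

The point has longitude = -57.208 and latitude = -0.146.
Only Z-3 satisfies -58.201 ≤ longitude ≤ -56.800 and -0.500 ≤ latitude ≤ 0.990.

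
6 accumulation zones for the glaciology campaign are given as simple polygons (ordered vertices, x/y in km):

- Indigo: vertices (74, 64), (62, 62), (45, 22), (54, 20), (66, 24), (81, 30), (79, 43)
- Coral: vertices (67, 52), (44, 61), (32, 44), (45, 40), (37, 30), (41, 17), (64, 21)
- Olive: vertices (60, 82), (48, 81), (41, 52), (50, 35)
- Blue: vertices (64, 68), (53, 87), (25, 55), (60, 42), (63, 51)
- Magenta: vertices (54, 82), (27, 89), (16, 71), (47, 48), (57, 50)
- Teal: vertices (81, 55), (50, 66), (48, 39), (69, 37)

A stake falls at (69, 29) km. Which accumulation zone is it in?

Cast a ray rightward from (69, 29). For each polygon, the edges (by vertex number in listed order) whose endpoints lie on opposite sides of y = 29, where each meets that height, and whether that is right or left of the point:
Indigo: 2–3 at x≈48.0 (left), 5–6 at x≈78.5 (right) → 1 crossing.
Coral: 5–6 at x≈37.3 (left), 7–1 at x≈64.8 (left) → 0 crossings.
Olive: no edge straddles that height → 0 crossings.
Blue: no edge straddles that height → 0 crossings.
Magenta: no edge straddles that height → 0 crossings.
Teal: no edge straddles that height → 0 crossings.
Only Indigo has an odd count, so the point is inside Indigo.

Indigo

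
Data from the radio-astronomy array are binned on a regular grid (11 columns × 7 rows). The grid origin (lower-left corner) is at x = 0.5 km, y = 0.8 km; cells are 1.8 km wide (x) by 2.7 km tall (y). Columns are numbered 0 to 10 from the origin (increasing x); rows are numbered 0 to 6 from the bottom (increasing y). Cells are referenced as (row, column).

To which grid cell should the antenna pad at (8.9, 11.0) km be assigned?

(3, 4)

Column index: ⌊(8.9 − 0.5) / 1.8⌋ = ⌊4.667⌋ = 4
Row offset from origin: ⌊(11.0 − 0.8) / 2.7⌋ = ⌊3.778⌋ = 3 → row 3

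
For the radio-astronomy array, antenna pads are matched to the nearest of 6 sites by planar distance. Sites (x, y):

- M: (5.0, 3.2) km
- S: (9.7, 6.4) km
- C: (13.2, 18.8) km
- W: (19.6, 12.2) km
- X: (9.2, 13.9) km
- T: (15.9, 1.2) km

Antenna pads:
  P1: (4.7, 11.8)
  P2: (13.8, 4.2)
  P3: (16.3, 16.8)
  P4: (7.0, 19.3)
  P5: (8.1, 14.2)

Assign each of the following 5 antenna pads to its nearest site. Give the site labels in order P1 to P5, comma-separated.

P1 → X (d²=24.66)
P2 → T (d²=13.41)
P3 → C (d²=13.61)
P4 → X (d²=34.00)
P5 → X (d²=1.30)

X, T, C, X, X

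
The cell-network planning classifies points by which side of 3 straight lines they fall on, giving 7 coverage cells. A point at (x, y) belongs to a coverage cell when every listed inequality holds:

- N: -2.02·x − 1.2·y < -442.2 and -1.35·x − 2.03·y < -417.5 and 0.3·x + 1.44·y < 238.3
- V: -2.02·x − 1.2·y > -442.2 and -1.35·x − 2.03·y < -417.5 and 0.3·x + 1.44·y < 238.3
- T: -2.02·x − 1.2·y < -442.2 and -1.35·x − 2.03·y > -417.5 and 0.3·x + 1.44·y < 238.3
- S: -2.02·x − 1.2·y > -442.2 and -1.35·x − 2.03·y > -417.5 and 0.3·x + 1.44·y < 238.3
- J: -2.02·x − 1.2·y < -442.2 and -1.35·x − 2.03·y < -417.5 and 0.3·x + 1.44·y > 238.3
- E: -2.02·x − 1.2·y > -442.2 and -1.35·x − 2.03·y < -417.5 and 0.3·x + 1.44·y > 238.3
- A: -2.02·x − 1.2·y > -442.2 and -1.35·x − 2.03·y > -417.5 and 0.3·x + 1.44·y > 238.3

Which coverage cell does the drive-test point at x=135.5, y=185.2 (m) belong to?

J

-2.02·135.5 − 1.2·185.2 = -495.950, which is < -442.2
-1.35·135.5 − 2.03·185.2 = -558.881, which is < -417.5
0.3·135.5 + 1.44·185.2 = 307.338, which is > 238.3
This sign pattern matches J.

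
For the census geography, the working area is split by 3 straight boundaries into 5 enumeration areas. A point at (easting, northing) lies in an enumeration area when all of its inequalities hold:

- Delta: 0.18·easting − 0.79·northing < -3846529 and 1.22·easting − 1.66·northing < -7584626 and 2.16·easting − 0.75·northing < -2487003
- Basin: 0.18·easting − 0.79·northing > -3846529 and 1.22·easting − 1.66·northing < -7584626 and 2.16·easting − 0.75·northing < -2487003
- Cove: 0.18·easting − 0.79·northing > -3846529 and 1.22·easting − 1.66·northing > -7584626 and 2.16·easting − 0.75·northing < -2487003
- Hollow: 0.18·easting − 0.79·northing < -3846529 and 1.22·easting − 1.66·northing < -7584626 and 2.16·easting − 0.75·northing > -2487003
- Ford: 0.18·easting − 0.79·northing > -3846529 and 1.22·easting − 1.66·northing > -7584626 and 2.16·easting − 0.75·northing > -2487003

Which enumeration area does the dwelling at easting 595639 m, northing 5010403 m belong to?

0.18·595639 − 0.79·5010403 = -3851003.350, which is < -3846529
1.22·595639 − 1.66·5010403 = -7590589.400, which is < -7584626
2.16·595639 − 0.75·5010403 = -2471222.010, which is > -2487003
This sign pattern matches Hollow.

Hollow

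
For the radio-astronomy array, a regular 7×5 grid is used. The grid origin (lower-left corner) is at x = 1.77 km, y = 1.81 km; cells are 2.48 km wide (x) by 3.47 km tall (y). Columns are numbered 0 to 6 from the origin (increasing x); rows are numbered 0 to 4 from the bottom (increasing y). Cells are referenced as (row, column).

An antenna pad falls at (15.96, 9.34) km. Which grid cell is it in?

Column index: ⌊(15.96 − 1.77) / 2.48⌋ = ⌊5.722⌋ = 5
Row offset from origin: ⌊(9.34 − 1.81) / 3.47⌋ = ⌊2.170⌋ = 2 → row 2

(2, 5)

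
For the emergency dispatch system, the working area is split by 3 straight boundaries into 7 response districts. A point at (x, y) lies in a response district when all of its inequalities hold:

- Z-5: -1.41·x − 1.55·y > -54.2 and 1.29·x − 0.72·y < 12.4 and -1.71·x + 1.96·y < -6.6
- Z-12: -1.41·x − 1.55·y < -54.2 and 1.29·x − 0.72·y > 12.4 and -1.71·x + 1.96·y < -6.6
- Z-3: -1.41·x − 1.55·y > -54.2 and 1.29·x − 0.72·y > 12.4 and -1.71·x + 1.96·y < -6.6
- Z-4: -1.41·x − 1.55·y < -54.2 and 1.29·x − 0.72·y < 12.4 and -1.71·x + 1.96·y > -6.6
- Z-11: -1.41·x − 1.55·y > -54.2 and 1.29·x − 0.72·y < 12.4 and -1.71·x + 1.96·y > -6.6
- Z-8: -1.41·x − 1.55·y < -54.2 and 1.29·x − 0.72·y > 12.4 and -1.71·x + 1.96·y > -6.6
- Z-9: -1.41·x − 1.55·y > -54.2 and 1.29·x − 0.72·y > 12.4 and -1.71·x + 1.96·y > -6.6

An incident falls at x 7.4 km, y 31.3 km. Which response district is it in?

-1.41·7.4 − 1.55·31.3 = -58.949, which is < -54.2
1.29·7.4 − 0.72·31.3 = -12.990, which is < 12.4
-1.71·7.4 + 1.96·31.3 = 48.694, which is > -6.6
This sign pattern matches Z-4.

Z-4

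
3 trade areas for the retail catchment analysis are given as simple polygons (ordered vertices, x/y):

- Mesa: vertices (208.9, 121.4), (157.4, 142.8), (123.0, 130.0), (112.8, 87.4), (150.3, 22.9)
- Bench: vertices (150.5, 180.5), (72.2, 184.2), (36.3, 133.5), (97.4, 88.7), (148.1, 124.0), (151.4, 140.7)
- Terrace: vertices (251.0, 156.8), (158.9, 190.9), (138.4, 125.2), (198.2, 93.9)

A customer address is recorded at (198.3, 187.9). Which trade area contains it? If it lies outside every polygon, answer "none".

Cast a ray rightward from (198.3, 187.9). For each polygon, the edges (by vertex number in listed order) whose endpoints lie on opposite sides of y = 187.9, where each meets that height, and whether that is right or left of the point:
Mesa: no edge straddles that height → 0 crossings.
Bench: no edge straddles that height → 0 crossings.
Terrace: 1–2 at x≈167.00 (left), 2–3 at x≈157.96 (left) → 0 crossings.
All counts are even, so the point lies outside every listed polygon.

none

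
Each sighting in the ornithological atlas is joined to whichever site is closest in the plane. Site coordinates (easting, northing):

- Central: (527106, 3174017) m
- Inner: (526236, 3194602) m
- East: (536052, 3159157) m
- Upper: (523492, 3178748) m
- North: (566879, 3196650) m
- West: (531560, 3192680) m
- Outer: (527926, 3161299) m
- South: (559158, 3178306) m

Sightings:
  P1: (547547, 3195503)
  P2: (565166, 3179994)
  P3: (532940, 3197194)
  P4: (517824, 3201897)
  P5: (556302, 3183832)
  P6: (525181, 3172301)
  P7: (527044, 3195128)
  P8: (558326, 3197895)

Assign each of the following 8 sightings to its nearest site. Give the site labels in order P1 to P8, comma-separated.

West, South, West, Inner, South, Central, Inner, North

P1 → West (d²=263553498.00)
P2 → South (d²=38945408.00)
P3 → West (d²=22280596.00)
P4 → Inner (d²=123978769.00)
P5 → South (d²=38693412.00)
P6 → Central (d²=6650281.00)
P7 → Inner (d²=929540.00)
P8 → North (d²=74703834.00)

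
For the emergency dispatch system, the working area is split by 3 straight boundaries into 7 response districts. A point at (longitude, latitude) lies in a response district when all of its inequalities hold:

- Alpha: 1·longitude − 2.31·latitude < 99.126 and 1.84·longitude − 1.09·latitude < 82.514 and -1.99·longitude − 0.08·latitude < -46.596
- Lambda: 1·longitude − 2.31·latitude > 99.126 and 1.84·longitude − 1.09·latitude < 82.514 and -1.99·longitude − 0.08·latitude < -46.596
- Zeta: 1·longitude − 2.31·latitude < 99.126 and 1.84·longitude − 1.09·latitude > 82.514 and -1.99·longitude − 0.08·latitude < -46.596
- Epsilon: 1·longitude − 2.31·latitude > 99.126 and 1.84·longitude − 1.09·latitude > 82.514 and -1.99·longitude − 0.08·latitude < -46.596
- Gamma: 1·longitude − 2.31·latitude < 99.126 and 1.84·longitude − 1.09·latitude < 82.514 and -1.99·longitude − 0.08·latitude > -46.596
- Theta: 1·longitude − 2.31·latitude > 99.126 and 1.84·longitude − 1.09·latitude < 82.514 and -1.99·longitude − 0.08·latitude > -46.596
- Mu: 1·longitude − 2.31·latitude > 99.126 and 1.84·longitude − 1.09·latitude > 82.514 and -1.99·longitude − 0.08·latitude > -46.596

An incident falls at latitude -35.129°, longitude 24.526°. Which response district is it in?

1·24.526 − 2.31·-35.129 = 105.674, which is > 99.126
1.84·24.526 − 1.09·-35.129 = 83.418, which is > 82.514
-1.99·24.526 − 0.08·-35.129 = -45.996, which is > -46.596
This sign pattern matches Mu.

Mu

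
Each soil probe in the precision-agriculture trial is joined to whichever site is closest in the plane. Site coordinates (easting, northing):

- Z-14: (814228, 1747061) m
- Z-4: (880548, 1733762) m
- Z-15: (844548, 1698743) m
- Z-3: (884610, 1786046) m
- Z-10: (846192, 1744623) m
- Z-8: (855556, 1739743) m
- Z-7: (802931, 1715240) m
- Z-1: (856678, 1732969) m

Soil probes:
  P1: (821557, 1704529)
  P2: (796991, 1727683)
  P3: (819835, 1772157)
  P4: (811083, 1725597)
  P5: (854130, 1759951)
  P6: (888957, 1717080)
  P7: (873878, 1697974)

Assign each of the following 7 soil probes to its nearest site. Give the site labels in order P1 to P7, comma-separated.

P1 → Z-7 (d²=461653397.00)
P2 → Z-7 (d²=190111849.00)
P3 → Z-14 (d²=661247665.00)
P4 → Z-7 (d²=173722553.00)
P5 → Z-10 (d²=297959428.00)
P6 → Z-4 (d²=349000405.00)
P7 → Z-15 (d²=860840261.00)

Z-7, Z-7, Z-14, Z-7, Z-10, Z-4, Z-15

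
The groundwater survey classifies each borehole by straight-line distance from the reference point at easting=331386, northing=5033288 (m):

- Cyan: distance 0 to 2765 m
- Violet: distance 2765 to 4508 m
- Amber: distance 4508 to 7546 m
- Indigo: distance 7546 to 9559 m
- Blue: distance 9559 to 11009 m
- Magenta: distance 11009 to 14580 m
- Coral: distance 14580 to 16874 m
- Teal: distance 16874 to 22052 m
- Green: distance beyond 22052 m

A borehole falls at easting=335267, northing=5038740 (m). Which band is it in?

Distance = √((335267−331386)² + (5038740−5033288)²) = √(15062161.000 + 29724304.000) = 6692.269 m.
4508 ≤ 6692.269 < 7546 → Amber.

Amber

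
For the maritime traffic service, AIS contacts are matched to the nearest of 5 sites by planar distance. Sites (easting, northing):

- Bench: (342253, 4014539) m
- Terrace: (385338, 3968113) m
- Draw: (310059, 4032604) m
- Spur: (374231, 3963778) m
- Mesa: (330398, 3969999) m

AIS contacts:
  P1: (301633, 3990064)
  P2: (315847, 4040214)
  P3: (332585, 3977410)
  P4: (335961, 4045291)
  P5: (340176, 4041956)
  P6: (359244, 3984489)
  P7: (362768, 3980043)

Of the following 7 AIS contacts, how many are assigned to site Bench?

P1 → Mesa
P2 → Draw
P3 → Mesa
P4 → Draw
P5 → Bench
P6 → Spur
P7 → Spur
1 of the 7 goes to Bench.

1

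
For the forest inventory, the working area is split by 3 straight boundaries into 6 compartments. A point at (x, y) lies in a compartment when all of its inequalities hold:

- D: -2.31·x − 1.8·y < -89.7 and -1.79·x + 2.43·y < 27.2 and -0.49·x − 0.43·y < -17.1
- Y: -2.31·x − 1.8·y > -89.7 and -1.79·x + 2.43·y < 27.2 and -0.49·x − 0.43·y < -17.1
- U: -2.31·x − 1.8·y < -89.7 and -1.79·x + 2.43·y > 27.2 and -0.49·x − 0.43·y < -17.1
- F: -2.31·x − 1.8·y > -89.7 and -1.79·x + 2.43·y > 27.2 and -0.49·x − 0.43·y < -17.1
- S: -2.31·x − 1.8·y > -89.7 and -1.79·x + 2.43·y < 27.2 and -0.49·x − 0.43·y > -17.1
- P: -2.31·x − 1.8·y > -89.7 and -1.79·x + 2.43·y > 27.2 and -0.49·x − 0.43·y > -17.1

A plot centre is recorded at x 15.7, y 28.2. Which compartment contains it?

-2.31·15.7 − 1.8·28.2 = -87.027, which is > -89.7
-1.79·15.7 + 2.43·28.2 = 40.423, which is > 27.2
-0.49·15.7 − 0.43·28.2 = -19.819, which is < -17.1
This sign pattern matches F.

F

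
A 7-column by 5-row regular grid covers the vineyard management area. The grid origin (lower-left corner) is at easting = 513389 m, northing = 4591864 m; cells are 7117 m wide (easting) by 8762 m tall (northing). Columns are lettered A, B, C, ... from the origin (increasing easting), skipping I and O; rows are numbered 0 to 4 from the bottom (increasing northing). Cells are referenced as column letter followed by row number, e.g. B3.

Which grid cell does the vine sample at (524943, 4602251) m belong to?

Column index: ⌊(524943 − 513389) / 7117⌋ = ⌊1.623⌋ = 1 → column B
Row offset from origin: ⌊(4602251 − 4591864) / 8762⌋ = ⌊1.185⌋ = 1 → row 1

B1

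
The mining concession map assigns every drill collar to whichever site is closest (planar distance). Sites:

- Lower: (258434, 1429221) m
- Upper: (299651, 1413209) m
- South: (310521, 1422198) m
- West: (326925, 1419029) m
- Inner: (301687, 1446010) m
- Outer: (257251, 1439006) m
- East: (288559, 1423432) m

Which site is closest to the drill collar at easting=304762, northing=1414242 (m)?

Upper

Squared distances to each site:
Lower: 2370654025.000; Upper: 27189410.000; South: 96464017.000; West: 514113938.000; Inner: 1018661449.000; Outer: 2870550817.000; East: 346993309.000.
Minimum at Upper.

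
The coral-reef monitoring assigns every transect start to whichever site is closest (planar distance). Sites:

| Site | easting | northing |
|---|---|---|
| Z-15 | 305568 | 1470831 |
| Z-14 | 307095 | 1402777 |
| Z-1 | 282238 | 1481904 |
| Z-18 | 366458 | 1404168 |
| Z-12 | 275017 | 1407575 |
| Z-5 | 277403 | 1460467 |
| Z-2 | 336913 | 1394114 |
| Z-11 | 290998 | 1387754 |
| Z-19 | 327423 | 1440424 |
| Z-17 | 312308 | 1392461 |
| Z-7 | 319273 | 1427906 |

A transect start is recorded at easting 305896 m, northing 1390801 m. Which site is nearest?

Z-17

Squared distances to each site:
Z-15: 6404908484.000; Z-14: 144862177.000; Z-1: 8859457573.000; Z-18: 3846432533.000; Z-12: 1234879717.000; Z-5: 5665202605.000; Z-2: 973030258.000; Z-11: 231234613.000; Z-19: 2925853858.000; Z-17: 43869344.000; Z-7: 1555725154.000.
Minimum at Z-17.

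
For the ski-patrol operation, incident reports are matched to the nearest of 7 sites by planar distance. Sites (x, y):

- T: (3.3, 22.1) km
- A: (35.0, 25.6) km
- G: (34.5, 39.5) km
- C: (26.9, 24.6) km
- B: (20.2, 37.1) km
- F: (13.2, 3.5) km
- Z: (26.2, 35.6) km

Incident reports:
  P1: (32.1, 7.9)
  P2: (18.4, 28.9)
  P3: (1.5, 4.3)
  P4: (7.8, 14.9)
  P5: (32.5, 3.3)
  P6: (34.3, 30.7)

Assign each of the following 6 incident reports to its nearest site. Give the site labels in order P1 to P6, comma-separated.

C, B, F, T, F, A

P1 → C (d²=305.93)
P2 → B (d²=70.48)
P3 → F (d²=137.53)
P4 → T (d²=72.09)
P5 → F (d²=372.53)
P6 → A (d²=26.50)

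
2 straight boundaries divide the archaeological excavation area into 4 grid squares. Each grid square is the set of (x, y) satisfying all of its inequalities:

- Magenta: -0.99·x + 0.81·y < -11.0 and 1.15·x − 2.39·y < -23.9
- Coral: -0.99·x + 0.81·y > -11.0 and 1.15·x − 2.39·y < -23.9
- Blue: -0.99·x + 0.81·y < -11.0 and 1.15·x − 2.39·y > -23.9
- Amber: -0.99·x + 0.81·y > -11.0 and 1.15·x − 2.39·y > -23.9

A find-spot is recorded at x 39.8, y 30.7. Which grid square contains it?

Magenta

-0.99·39.8 + 0.81·30.7 = -14.535, which is < -11.0
1.15·39.8 − 2.39·30.7 = -27.603, which is < -23.9
This sign pattern matches Magenta.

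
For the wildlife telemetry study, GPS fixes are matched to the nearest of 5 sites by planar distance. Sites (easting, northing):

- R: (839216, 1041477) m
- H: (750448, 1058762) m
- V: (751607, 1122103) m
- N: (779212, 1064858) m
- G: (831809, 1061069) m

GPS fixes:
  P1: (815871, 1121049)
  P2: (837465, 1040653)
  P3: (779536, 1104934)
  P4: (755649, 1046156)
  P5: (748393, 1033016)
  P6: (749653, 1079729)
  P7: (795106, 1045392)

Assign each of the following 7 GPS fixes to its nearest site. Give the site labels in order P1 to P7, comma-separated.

P1 → G (d²=3851620244.00)
P2 → R (d²=3744977.00)
P3 → V (d²=1074803602.00)
P4 → H (d²=185961637.00)
P5 → H (d²=667079541.00)
P6 → H (d²=440247114.00)
P7 → N (d²=631544392.00)

G, R, V, H, H, H, N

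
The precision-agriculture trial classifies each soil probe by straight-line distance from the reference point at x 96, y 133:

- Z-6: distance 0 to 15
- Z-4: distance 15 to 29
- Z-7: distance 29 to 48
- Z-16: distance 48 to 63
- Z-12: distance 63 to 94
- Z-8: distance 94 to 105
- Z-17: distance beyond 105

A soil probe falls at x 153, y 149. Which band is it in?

Z-16

Distance = √((153−96)² + (149−133)²) = √(3249.000 + 256.000) = 59.203.
48 ≤ 59.203 < 63 → Z-16.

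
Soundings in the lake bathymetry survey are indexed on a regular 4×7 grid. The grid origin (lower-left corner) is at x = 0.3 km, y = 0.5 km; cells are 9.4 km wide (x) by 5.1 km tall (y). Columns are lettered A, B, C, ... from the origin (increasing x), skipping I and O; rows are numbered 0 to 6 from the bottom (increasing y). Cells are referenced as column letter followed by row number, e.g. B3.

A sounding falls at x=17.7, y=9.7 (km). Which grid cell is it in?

Column index: ⌊(17.7 − 0.3) / 9.4⌋ = ⌊1.851⌋ = 1 → column B
Row offset from origin: ⌊(9.7 − 0.5) / 5.1⌋ = ⌊1.804⌋ = 1 → row 1

B1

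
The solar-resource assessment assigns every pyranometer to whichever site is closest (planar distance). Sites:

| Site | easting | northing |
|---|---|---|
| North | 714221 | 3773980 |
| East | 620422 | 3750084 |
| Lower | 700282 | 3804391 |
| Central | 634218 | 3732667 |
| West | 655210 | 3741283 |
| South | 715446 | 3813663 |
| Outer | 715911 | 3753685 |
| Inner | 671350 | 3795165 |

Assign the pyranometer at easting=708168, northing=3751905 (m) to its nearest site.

Outer

Squared distances to each site:
North: 523944434.000; East: 7702676557.000; Lower: 2816969192.000; Central: 5838703144.000; West: 2917376648.000; South: 3867019848.000; Outer: 63122449.000; Inner: 3226992724.000.
Minimum at Outer.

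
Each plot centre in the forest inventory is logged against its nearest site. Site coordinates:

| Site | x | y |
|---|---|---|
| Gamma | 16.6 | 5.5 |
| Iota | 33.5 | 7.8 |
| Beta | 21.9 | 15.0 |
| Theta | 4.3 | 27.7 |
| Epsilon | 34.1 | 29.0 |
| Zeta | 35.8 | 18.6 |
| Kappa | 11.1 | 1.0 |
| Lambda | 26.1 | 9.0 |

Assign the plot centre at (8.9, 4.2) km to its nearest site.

Squared distances to each site:
Gamma: 60.980; Iota: 618.120; Beta: 285.640; Theta: 573.410; Epsilon: 1250.080; Zeta: 930.970; Kappa: 15.080; Lambda: 318.880.
Minimum at Kappa.

Kappa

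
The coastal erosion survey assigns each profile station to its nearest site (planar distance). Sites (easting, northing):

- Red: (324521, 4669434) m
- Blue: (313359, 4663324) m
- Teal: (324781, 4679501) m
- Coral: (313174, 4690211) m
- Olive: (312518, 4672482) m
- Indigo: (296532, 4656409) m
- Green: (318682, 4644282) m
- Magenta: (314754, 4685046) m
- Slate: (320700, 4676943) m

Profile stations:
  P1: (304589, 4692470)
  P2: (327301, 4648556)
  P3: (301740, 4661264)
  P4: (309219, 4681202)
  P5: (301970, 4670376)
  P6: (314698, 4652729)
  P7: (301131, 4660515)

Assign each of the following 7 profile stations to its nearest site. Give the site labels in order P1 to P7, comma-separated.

P1 → Coral (d²=78805306.00)
P2 → Green (d²=92554237.00)
P3 → Indigo (d²=50694289.00)
P4 → Magenta (d²=45412561.00)
P5 → Olive (d²=115695540.00)
P6 → Green (d²=87224065.00)
P7 → Indigo (d²=38010037.00)

Coral, Green, Indigo, Magenta, Olive, Green, Indigo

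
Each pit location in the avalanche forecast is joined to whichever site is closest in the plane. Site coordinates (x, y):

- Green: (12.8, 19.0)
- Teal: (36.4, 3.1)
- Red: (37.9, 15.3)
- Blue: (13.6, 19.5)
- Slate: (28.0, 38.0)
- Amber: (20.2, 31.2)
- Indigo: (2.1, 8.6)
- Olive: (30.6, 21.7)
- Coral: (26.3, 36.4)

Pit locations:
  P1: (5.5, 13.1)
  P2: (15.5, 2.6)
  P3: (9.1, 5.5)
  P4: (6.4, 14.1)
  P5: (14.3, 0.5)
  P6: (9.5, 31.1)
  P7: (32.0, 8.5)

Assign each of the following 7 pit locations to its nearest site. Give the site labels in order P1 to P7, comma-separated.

P1 → Indigo (d²=31.81)
P2 → Indigo (d²=215.56)
P3 → Indigo (d²=58.61)
P4 → Indigo (d²=48.74)
P5 → Indigo (d²=214.45)
P6 → Amber (d²=114.50)
P7 → Teal (d²=48.52)

Indigo, Indigo, Indigo, Indigo, Indigo, Amber, Teal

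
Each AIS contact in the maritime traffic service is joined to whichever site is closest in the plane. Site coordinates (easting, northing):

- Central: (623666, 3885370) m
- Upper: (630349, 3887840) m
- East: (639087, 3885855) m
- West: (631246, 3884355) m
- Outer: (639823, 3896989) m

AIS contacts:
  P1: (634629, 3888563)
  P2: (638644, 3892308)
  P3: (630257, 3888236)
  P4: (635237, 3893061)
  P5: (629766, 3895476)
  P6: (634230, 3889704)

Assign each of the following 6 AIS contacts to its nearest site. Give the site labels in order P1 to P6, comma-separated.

P1 → Upper (d²=18841129.00)
P2 → Outer (d²=23301802.00)
P3 → Upper (d²=165280.00)
P4 → Outer (d²=36460580.00)
P5 → Upper (d²=58648385.00)
P6 → Upper (d²=18536657.00)

Upper, Outer, Upper, Outer, Upper, Upper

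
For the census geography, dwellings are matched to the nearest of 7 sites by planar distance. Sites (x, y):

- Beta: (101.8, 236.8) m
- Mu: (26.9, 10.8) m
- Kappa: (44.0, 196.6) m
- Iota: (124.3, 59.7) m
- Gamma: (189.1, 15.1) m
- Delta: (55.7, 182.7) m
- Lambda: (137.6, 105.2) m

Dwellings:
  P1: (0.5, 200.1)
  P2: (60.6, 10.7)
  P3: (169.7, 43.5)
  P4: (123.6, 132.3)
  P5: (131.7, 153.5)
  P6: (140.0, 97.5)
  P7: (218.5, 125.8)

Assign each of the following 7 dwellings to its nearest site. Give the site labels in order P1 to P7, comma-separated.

Kappa, Mu, Gamma, Lambda, Lambda, Lambda, Lambda

P1 → Kappa (d²=1904.50)
P2 → Mu (d²=1135.70)
P3 → Gamma (d²=1182.92)
P4 → Lambda (d²=930.41)
P5 → Lambda (d²=2367.70)
P6 → Lambda (d²=65.05)
P7 → Lambda (d²=6969.17)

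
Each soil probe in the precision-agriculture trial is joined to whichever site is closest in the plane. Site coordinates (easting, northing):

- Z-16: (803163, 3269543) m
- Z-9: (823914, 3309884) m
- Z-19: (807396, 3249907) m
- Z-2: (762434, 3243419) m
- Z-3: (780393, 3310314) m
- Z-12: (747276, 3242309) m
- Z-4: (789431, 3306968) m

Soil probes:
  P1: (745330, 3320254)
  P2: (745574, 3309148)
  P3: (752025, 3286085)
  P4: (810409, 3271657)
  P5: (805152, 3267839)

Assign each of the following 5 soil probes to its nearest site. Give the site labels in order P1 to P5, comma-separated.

P1 → Z-3 (d²=1328217569.00)
P2 → Z-3 (d²=1213722317.00)
P3 → Z-3 (d²=1391787865.00)
P4 → Z-16 (d²=56973512.00)
P5 → Z-16 (d²=6859737.00)

Z-3, Z-3, Z-3, Z-16, Z-16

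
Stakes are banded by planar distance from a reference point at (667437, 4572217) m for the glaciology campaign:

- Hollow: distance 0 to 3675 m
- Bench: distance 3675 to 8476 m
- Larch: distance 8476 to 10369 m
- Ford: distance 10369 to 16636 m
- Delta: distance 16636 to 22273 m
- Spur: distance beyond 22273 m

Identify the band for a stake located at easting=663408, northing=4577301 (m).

Bench

Distance = √((663408−667437)² + (4577301−4572217)²) = √(16232841.000 + 25847056.000) = 6486.902 m.
3675 ≤ 6486.902 < 8476 → Bench.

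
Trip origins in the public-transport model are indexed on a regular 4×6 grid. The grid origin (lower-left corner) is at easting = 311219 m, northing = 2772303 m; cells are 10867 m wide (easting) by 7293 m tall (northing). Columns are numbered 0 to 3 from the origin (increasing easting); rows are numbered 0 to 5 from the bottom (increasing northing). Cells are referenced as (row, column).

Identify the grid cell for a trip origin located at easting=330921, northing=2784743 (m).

(1, 1)

Column index: ⌊(330921 − 311219) / 10867⌋ = ⌊1.813⌋ = 1
Row offset from origin: ⌊(2784743 − 2772303) / 7293⌋ = ⌊1.706⌋ = 1 → row 1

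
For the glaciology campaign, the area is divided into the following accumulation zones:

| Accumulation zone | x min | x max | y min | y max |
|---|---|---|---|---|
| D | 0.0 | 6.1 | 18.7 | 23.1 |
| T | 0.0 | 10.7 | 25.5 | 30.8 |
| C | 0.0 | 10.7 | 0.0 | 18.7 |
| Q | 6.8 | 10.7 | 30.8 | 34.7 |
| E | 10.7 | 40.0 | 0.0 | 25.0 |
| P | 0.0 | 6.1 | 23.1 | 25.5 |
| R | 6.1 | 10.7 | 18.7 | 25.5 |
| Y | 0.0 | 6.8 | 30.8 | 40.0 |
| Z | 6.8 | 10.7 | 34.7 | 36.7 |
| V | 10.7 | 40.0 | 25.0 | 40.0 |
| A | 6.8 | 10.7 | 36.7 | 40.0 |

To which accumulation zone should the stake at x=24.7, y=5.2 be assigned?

The point has x = 24.7 and y = 5.2.
Only E satisfies 10.7 ≤ x ≤ 40.0 and 0.0 ≤ y ≤ 25.0.

E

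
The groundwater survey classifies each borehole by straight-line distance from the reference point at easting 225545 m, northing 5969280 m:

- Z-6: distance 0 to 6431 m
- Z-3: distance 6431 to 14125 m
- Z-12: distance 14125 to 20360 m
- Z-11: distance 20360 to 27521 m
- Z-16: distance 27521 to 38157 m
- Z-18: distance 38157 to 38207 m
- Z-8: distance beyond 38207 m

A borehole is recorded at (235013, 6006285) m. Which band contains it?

Z-18

Distance = √((235013−225545)² + (6006285−5969280)²) = √(89643024.000 + 1369370025.000) = 38197.029 m.
38157 ≤ 38197.029 < 38207 → Z-18.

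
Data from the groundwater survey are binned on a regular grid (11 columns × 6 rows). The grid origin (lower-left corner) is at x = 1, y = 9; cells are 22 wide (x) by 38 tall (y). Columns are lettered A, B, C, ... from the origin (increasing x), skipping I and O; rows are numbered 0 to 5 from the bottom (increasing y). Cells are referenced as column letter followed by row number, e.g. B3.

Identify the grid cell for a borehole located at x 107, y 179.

Column index: ⌊(107 − 1) / 22⌋ = ⌊4.818⌋ = 4 → column E
Row offset from origin: ⌊(179 − 9) / 38⌋ = ⌊4.474⌋ = 4 → row 4

E4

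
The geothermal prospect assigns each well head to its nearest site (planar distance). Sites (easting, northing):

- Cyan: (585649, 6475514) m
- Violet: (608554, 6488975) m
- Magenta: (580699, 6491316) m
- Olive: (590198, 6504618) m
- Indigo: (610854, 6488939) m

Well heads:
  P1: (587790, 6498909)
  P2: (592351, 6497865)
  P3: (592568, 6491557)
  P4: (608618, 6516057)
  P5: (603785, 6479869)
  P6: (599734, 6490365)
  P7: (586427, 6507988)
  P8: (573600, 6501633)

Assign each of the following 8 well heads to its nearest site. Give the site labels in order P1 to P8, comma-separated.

Olive, Olive, Magenta, Olive, Violet, Violet, Olive, Magenta

P1 → Olive (d²=38391145.00)
P2 → Olive (d²=50238418.00)
P3 → Magenta (d²=140931242.00)
P4 → Olive (d²=470147121.00)
P5 → Violet (d²=105662597.00)
P6 → Violet (d²=79724500.00)
P7 → Olive (d²=25577341.00)
P8 → Magenta (d²=156836290.00)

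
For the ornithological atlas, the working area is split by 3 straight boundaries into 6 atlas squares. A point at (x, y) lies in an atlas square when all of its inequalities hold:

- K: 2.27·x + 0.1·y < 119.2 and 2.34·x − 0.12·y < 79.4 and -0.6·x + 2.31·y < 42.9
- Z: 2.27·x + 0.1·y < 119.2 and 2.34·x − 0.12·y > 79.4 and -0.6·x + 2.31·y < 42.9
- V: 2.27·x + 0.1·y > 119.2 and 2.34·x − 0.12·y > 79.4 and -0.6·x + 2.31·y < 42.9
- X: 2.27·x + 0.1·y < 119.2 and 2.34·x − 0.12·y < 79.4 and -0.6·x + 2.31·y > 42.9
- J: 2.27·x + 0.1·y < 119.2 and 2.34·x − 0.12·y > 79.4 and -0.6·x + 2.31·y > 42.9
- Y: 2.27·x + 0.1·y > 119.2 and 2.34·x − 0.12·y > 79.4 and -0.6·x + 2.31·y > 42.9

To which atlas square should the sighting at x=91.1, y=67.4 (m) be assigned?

Y

2.27·91.1 + 0.1·67.4 = 213.537, which is > 119.2
2.34·91.1 − 0.12·67.4 = 205.086, which is > 79.4
-0.6·91.1 + 2.31·67.4 = 101.034, which is > 42.9
This sign pattern matches Y.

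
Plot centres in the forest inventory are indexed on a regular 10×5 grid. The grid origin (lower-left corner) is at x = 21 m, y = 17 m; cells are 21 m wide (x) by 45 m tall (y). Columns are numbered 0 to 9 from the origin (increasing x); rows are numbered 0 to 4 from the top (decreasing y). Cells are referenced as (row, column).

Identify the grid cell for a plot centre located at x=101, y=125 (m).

Column index: ⌊(101 − 21) / 21⌋ = ⌊3.810⌋ = 3
Row offset from origin: ⌊(125 − 17) / 45⌋ = ⌊2.400⌋ = 2 → row 2 (counted from top)

(2, 3)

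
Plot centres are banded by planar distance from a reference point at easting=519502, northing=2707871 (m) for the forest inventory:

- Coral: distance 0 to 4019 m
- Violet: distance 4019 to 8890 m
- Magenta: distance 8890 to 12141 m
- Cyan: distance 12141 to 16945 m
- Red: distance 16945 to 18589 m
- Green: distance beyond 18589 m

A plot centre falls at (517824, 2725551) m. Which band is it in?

Red

Distance = √((517824−519502)² + (2725551−2707871)²) = √(2815684.000 + 312582400.000) = 17759.451 m.
16945 ≤ 17759.451 < 18589 → Red.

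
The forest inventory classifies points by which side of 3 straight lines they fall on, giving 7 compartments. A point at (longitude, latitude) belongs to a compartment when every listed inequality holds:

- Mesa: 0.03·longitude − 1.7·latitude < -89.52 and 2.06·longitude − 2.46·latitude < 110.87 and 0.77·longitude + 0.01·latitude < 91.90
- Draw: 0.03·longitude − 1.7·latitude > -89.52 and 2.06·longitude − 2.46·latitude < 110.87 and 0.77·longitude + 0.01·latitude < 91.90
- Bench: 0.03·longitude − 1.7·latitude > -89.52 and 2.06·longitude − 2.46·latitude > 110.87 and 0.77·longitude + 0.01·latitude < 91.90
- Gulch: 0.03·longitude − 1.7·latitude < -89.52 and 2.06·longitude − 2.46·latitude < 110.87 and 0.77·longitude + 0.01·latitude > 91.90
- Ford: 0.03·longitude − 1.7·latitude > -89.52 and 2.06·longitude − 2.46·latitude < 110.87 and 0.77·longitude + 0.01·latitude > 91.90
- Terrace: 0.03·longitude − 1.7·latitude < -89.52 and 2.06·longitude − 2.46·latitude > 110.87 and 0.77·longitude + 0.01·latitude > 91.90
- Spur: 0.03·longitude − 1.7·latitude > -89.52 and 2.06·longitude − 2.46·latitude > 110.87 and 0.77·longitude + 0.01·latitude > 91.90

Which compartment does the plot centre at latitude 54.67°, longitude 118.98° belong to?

0.03·118.98 − 1.7·54.67 = -89.370, which is > -89.52
2.06·118.98 − 2.46·54.67 = 110.611, which is < 110.87
0.77·118.98 + 0.01·54.67 = 92.161, which is > 91.90
This sign pattern matches Ford.

Ford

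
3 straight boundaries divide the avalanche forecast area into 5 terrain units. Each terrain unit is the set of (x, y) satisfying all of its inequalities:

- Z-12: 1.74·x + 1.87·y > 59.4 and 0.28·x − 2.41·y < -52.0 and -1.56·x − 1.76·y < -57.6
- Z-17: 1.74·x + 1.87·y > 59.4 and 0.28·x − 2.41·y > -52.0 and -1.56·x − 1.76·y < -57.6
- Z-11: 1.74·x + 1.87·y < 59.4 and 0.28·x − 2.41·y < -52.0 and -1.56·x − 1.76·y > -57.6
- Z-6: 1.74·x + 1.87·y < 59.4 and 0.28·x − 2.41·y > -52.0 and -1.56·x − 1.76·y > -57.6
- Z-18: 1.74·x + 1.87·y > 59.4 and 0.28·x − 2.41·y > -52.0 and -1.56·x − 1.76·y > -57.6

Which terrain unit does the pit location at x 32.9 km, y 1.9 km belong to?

1.74·32.9 + 1.87·1.9 = 60.799, which is > 59.4
0.28·32.9 − 2.41·1.9 = 4.633, which is > -52.0
-1.56·32.9 − 1.76·1.9 = -54.668, which is > -57.6
This sign pattern matches Z-18.

Z-18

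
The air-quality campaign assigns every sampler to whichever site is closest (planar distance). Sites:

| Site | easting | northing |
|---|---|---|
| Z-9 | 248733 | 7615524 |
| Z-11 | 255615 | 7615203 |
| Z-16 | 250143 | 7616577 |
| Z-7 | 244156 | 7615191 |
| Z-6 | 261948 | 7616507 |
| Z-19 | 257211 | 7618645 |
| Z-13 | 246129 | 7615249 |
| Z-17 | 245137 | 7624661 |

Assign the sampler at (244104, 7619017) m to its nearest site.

Z-7

Squared distances to each site:
Z-9: 33628690.000; Z-11: 147049717.000; Z-16: 42423121.000; Z-7: 14640980.000; Z-6: 324708436.000; Z-19: 171931833.000; Z-13: 18298449.000; Z-17: 32921825.000.
Minimum at Z-7.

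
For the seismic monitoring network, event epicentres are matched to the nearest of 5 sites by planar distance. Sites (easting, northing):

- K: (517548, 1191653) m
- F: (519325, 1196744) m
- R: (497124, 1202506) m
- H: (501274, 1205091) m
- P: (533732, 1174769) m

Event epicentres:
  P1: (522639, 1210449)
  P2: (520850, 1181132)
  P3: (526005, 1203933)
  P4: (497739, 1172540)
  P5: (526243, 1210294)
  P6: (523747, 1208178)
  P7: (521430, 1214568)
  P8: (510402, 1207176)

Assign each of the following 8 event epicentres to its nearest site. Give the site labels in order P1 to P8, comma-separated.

F, K, F, K, F, F, F, H

P1 → F (d²=198809621.00)
P2 → K (d²=121594645.00)
P3 → F (d²=96304121.00)
P4 → K (d²=757703250.00)
P5 → F (d²=231461224.00)
P6 → F (d²=150290440.00)
P7 → F (d²=322126001.00)
P8 → H (d²=87667609.00)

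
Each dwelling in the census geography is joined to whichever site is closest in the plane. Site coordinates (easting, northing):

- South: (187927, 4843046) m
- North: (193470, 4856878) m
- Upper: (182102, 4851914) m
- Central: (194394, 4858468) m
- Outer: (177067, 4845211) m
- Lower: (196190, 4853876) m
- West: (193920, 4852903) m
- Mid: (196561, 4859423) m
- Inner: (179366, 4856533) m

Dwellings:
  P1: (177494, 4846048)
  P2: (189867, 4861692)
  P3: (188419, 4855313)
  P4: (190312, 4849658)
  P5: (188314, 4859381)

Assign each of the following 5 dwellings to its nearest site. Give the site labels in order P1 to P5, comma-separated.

P1 → Outer (d²=882898.00)
P2 → Central (d²=30887905.00)
P3 → North (d²=27961826.00)
P4 → West (d²=23547689.00)
P5 → North (d²=32849345.00)

Outer, Central, North, West, North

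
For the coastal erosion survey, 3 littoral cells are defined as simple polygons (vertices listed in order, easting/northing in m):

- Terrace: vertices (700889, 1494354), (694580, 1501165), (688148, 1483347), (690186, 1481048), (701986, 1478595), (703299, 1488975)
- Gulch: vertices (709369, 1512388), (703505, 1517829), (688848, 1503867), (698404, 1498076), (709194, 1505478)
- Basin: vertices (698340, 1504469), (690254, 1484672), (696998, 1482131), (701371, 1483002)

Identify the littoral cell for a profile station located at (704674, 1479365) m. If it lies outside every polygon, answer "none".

Cast a ray rightward from (704674, 1479365). For each polygon, the edges (by vertex number in listed order) whose endpoints lie on opposite sides of northing = 1479365, where each meets that height, and whether that is right or left of the point:
Terrace: 4–5 at easting≈698282.0 (left), 5–6 at easting≈702083.4 (left) → 0 crossings.
Gulch: no edge straddles that height → 0 crossings.
Basin: no edge straddles that height → 0 crossings.
All counts are even, so the point lies outside every listed polygon.

none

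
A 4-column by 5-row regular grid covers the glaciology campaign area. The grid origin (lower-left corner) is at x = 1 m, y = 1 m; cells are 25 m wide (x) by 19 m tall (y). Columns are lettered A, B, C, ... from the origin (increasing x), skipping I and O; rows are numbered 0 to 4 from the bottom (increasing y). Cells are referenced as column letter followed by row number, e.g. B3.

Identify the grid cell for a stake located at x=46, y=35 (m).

Column index: ⌊(46 − 1) / 25⌋ = ⌊1.800⌋ = 1 → column B
Row offset from origin: ⌊(35 − 1) / 19⌋ = ⌊1.789⌋ = 1 → row 1

B1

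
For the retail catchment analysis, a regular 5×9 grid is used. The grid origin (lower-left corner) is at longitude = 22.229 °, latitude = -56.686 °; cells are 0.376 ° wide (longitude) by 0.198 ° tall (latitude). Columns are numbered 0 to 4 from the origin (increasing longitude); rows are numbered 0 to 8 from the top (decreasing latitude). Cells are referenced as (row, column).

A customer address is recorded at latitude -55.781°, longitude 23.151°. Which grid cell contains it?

(4, 2)

Column index: ⌊(23.151 − 22.229) / 0.376⌋ = ⌊2.452⌋ = 2
Row offset from origin: ⌊(-55.781 − -56.686) / 0.198⌋ = ⌊4.571⌋ = 4 → row 4 (counted from top)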